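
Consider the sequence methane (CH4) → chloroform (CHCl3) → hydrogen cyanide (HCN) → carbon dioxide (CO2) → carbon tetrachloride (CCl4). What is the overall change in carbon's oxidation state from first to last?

Carbon oxidation states along the series — methane: -4, chloroform: +2, hydrogen cyanide: +2, carbon dioxide: +4, carbon tetrachloride: +4.
Net change = +4 − (-4) = +8.

+8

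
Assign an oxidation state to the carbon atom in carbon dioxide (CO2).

Bonds to more-electronegative neighbours contribute +1 each, bonds to H or metals contribute −1 each, and C–C bonds contribute 0.
The carbon has a double bond to O (2×+1 = +2), a double bond to O (2×+1 = +2).
Oxidation state = +2 + 2 = +4.

+4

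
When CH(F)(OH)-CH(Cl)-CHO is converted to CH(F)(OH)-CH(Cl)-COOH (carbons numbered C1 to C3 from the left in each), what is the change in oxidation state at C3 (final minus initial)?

Before: C3 has 1 bond to C, 1 bond to H, 2 bonds to O → oxidation state +1.
After: C3 has 1 bond to C, 3 bonds to O → oxidation state +3.
Δ = +3 − (+1) = +2, so this is an oxidation at C3.

+2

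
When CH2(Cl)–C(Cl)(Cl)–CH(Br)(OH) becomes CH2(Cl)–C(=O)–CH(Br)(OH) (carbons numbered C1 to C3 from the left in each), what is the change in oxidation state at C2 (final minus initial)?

0

Before: C2 has 2 bonds to C, 2 bonds to Cl → oxidation state +2.
After: C2 has 2 bonds to C, 2 bonds to O → oxidation state +2.
Δ = +2 − (+2) = 0, so no net redox change at C2.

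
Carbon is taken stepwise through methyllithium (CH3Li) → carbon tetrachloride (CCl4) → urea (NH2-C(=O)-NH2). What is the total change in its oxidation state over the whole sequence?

Carbon oxidation states along the series — methyllithium: -4, carbon tetrachloride: +4, urea: +4.
Net change = +4 − (-4) = +8.

+8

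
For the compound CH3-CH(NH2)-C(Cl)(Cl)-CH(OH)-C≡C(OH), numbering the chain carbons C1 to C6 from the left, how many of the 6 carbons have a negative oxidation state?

Each bond to a more electronegative atom (O, N, halogen) counts +1, each bond to a less electronegative atom (H, metal, B, Si) counts −1, and each C–C bond counts 0. Tallying each carbon:
C1: 1C, 3H → 0 − 3 = -3
C2: 2C, 1H, 1N → 0 − 1 + 1 = 0
C3: 2C, 2Cl → 0 + 2 = +2
C4: 2C, 1H, 1O → 0 − 1 + 1 = 0
C5: 4C → 0 = 0
C6: 3C, 1O → 0 + 1 = +1
1 carbon (C1) meets the condition.

1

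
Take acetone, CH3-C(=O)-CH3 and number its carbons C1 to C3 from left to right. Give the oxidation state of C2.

+2

Each bond to a more electronegative atom (O, N, halogen) counts +1, each bond to a less electronegative atom (H, metal, B, Si) counts −1, and each C–C bond counts 0.
C2 has a double bond to O (2×+1 = +2), one bond to C (0), one bond to C (0).
Oxidation state = +2 + 0 + 0 = +2.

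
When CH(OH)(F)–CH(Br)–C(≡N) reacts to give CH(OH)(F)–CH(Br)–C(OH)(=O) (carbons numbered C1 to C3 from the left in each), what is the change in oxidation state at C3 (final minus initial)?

Before: C3 has 1 bond to C, 3 bonds to N → oxidation state +3.
After: C3 has 1 bond to C, 3 bonds to O → oxidation state +3.
Δ = +3 − (+3) = 0, so no net redox change at C3.

0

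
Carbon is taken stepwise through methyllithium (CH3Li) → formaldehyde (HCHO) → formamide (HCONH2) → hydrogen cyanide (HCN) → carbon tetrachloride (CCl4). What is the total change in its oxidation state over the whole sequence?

+8

Carbon oxidation states along the series — methyllithium: -4, formaldehyde: 0, formamide: +2, hydrogen cyanide: +2, carbon tetrachloride: +4.
Net change = +4 − (-4) = +8.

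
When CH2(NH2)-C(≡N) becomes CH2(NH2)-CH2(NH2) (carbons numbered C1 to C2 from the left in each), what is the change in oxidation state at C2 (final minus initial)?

Before: C2 has 1 bond to C, 3 bonds to N → oxidation state +3.
After: C2 has 1 bond to C, 2 bonds to H, 1 bond to N → oxidation state -1.
Δ = -1 − (+3) = -4, so this is a reduction at C2.

-4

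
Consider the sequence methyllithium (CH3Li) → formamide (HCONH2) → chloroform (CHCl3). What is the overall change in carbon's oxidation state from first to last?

+6

Carbon oxidation states along the series — methyllithium: -4, formamide: +2, chloroform: +2.
Net change = +2 − (-4) = +6.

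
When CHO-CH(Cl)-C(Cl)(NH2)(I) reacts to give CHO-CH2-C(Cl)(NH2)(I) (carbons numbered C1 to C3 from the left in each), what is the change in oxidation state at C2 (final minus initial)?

Before: C2 has 2 bonds to C, 1 bond to H, 1 bond to Cl → oxidation state 0.
After: C2 has 2 bonds to C, 2 bonds to H → oxidation state -2.
Δ = -2 − (0) = -2, so this is a reduction at C2.

-2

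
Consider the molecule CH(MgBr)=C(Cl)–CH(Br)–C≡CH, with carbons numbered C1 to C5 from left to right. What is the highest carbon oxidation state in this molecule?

+1

Tallying each carbon's bonds:
C1: 2C, 1H, 1Mg → 0 − 1 − 1 = -2
C2: 3C, 1Cl → 0 + 1 = +1
C3: 2C, 1H, 1Br → 0 − 1 + 1 = 0
C4: 4C → 0 = 0
C5: 3C, 1H → 0 − 1 = -1
The highest value is +1.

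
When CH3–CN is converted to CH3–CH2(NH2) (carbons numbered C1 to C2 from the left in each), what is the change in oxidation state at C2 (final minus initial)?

Before: C2 has 1 bond to C, 3 bonds to N → oxidation state +3.
After: C2 has 1 bond to C, 2 bonds to H, 1 bond to N → oxidation state -1.
Δ = -1 − (+3) = -4, so this is a reduction at C2.

-4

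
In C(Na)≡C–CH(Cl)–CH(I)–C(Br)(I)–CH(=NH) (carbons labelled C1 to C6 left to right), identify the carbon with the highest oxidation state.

Assign +1 per bond to O/N/halogen, −1 per bond to H or an electropositive element, and 0 per bond to carbon. Tallying each carbon:
C1: 3C, 1Na → 0 − 1 = -1
C2: 4C → 0 = 0
C3: 2C, 1H, 1Cl → 0 − 1 + 1 = 0
C4: 2C, 1H, 1I → 0 − 1 + 1 = 0
C5: 2C, 1Br, 1I → 0 + 1 + 1 = +2
C6: 1C, 1H, 2N → 0 − 1 + 2 = +1
The most oxidised carbon is C5 at +2.

C5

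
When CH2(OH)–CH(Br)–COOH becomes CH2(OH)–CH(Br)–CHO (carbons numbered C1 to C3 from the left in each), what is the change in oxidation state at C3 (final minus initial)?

Before: C3 has 1 bond to C, 3 bonds to O → oxidation state +3.
After: C3 has 1 bond to C, 1 bond to H, 2 bonds to O → oxidation state +1.
Δ = +1 − (+3) = -2, so this is a reduction at C3.

-2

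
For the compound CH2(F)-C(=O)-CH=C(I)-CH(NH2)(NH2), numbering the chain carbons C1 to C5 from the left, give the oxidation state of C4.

+1

Bonds to more-electronegative neighbours contribute +1 each, bonds to H or metals contribute −1 each, and C–C bonds contribute 0.
C4 has a double bond to C (2×0 = 0), one bond to C (0), one bond to I (+1).
Oxidation state = 0 + 0 + 1 = +1.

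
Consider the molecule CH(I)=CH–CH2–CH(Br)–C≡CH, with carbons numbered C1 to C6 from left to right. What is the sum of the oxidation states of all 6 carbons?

-4

Tallying each carbon's bonds:
C1: 2C, 1H, 1I → 0 − 1 + 1 = 0
C2: 3C, 1H → 0 − 1 = -1
C3: 2C, 2H → 0 − 2 = -2
C4: 2C, 1H, 1Br → 0 − 1 + 1 = 0
C5: 4C → 0 = 0
C6: 3C, 1H → 0 − 1 = -1
Sum = 0 − 1 − 2 + 0 + 0 − 1 = -4.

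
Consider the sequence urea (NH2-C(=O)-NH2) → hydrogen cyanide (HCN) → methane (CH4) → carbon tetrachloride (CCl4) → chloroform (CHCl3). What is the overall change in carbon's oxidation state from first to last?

-2

Carbon oxidation states along the series — urea: +4, hydrogen cyanide: +2, methane: -4, carbon tetrachloride: +4, chloroform: +2.
Net change = +2 − (+4) = -2.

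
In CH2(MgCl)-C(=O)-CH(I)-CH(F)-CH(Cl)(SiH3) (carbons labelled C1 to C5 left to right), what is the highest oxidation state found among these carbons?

Tallying each carbon's bonds:
C1: 1C, 2H, 1Mg → 0 − 2 − 1 = -3
C2: 2C, 2O → 0 + 2 = +2
C3: 2C, 1H, 1I → 0 − 1 + 1 = 0
C4: 2C, 1H, 1F → 0 − 1 + 1 = 0
C5: 1C, 1H, 1Cl, 1Si → 0 − 1 + 1 − 1 = -1
The highest value is +2.

+2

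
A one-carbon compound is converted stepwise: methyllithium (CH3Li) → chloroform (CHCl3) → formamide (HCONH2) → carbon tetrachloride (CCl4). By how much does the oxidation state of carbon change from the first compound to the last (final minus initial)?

+8

Carbon oxidation states along the series — methyllithium: -4, chloroform: +2, formamide: +2, carbon tetrachloride: +4.
Net change = +4 − (-4) = +8.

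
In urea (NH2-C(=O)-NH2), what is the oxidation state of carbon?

Count +1 for every bond to an atom more electronegative than carbon and −1 for every bond to one less electronegative; C–C bonds are 0.
The carbon has one bond to N (+1), a double bond to O (2×+1 = +2), one bond to N (+1).
Oxidation state = +1 + 2 + 1 = +4.

+4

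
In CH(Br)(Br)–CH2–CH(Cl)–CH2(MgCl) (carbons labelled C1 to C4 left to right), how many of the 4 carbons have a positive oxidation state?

1

Assign +1 per bond to O/N/halogen, −1 per bond to H or an electropositive element, and 0 per bond to carbon. Tallying each carbon:
C1: 1C, 1H, 2Br → 0 − 1 + 2 = +1
C2: 2C, 2H → 0 − 2 = -2
C3: 2C, 1H, 1Cl → 0 − 1 + 1 = 0
C4: 1C, 2H, 1Mg → 0 − 2 − 1 = -3
1 carbon (C1) meets the condition.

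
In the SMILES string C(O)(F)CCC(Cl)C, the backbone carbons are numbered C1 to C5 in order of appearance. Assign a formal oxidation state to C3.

-2

Bonds to more-electronegative neighbours contribute +1 each, bonds to H or metals contribute −1 each, and C–C bonds contribute 0.
C3 has one bond to C (0), one bond to C (0), one bond to H (-1), one bond to H (-1).
Oxidation state = 0 + 0 − 1 − 1 = -2.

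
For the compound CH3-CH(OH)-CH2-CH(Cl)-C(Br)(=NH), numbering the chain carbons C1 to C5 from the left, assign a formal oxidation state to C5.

+3

C5 has one bond to C (0), one bond to Br (+1), a double bond to N (2×+1 = +2).
Oxidation state = 0 + 1 + 2 = +3.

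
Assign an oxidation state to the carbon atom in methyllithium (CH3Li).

The carbon has one bond to H (-1), one bond to H (-1), one bond to H (-1), one bond to Li (-1).
Oxidation state = -1 − 1 − 1 − 1 = -4.

-4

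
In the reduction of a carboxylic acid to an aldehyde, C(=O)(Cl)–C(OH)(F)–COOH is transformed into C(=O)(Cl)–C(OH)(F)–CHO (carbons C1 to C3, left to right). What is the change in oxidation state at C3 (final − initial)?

Before: C3 has 1 bond to C, 3 bonds to O → oxidation state +3.
After: C3 has 1 bond to C, 1 bond to H, 2 bonds to O → oxidation state +1.
Δ = +1 − (+3) = -2, so this is a reduction at C3.

-2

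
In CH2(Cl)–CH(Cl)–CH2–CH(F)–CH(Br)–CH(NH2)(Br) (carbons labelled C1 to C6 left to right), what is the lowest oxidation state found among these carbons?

-2

Count +1 for every bond to an atom more electronegative than carbon and −1 for every bond to one less electronegative; C–C bonds are 0. Tallying each carbon:
C1: 1C, 2H, 1Cl → 0 − 2 + 1 = -1
C2: 2C, 1H, 1Cl → 0 − 1 + 1 = 0
C3: 2C, 2H → 0 − 2 = -2
C4: 2C, 1H, 1F → 0 − 1 + 1 = 0
C5: 2C, 1H, 1Br → 0 − 1 + 1 = 0
C6: 1C, 1H, 1N, 1Br → 0 − 1 + 1 + 1 = +1
The lowest value is -2.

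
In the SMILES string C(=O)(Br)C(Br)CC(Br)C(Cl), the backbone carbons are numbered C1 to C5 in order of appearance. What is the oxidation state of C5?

-1

C5 has one bond to C (0), one bond to Cl (+1), one bond to H (-1), one bond to H (-1).
Oxidation state = 0 + 1 − 1 − 1 = -1.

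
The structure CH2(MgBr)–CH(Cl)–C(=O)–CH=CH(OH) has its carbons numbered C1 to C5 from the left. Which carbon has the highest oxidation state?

Assign +1 per bond to O/N/halogen, −1 per bond to H or an electropositive element, and 0 per bond to carbon. Tallying each carbon:
C1: 1C, 2H, 1Mg → 0 − 2 − 1 = -3
C2: 2C, 1H, 1Cl → 0 − 1 + 1 = 0
C3: 2C, 2O → 0 + 2 = +2
C4: 3C, 1H → 0 − 1 = -1
C5: 2C, 1H, 1O → 0 − 1 + 1 = 0
The most oxidised carbon is C3 at +2.

C3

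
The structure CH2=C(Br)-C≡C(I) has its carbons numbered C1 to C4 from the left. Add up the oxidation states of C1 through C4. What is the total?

0

Tallying each carbon's bonds:
C1: 2C, 2H → 0 − 2 = -2
C2: 3C, 1Br → 0 + 1 = +1
C3: 4C → 0 = 0
C4: 3C, 1I → 0 + 1 = +1
Sum = -2 + 1 + 0 + 1 = 0.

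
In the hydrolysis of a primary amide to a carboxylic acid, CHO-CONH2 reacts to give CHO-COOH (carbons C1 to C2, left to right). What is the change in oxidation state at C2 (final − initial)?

0

Before: C2 has 1 bond to C, 2 bonds to O, 1 bond to N → oxidation state +3.
After: C2 has 1 bond to C, 3 bonds to O → oxidation state +3.
Δ = +3 − (+3) = 0, so no net redox change at C2.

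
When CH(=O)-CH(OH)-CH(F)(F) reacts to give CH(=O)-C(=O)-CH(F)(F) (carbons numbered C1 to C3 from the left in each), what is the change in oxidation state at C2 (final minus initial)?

Before: C2 has 2 bonds to C, 1 bond to H, 1 bond to O → oxidation state 0.
After: C2 has 2 bonds to C, 2 bonds to O → oxidation state +2.
Δ = +2 − (0) = +2, so this is an oxidation at C2.

+2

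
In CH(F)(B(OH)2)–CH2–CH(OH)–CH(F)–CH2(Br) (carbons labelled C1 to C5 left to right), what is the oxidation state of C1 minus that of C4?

-1

C1: 1C, 1H, 1F, 1B → 0 − 1 + 1 − 1 = -1
C4: 2C, 1H, 1F → 0 − 1 + 1 = 0
Difference: -1 − (0) = -1.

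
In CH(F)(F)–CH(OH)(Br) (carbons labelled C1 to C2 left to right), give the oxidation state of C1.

C1 has one bond to C (0), one bond to F (+1), one bond to F (+1), one bond to H (-1).
Oxidation state = 0 + 1 + 1 − 1 = +1.

+1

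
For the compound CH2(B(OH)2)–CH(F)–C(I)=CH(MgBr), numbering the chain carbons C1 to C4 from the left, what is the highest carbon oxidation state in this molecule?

Count +1 for every bond to an atom more electronegative than carbon and −1 for every bond to one less electronegative; C–C bonds are 0. Tallying each carbon:
C1: 1C, 2H, 1B → 0 − 2 − 1 = -3
C2: 2C, 1H, 1F → 0 − 1 + 1 = 0
C3: 3C, 1I → 0 + 1 = +1
C4: 2C, 1H, 1Mg → 0 − 1 − 1 = -2
The highest value is +1.

+1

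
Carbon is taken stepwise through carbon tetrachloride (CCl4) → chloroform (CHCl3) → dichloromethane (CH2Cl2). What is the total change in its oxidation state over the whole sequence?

-4

Carbon oxidation states along the series — carbon tetrachloride: +4, chloroform: +2, dichloromethane: 0.
Net change = 0 − (+4) = -4.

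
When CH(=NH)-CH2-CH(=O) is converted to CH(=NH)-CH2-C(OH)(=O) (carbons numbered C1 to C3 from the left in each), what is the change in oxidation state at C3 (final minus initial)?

+2

Before: C3 has 1 bond to C, 1 bond to H, 2 bonds to O → oxidation state +1.
After: C3 has 1 bond to C, 3 bonds to O → oxidation state +3.
Δ = +3 − (+1) = +2, so this is an oxidation at C3.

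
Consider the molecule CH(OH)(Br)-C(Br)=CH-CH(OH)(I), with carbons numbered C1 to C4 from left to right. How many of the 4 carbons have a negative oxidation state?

Count +1 for every bond to an atom more electronegative than carbon and −1 for every bond to one less electronegative; C–C bonds are 0. Tallying each carbon:
C1: 1C, 1H, 1O, 1Br → 0 − 1 + 1 + 1 = +1
C2: 3C, 1Br → 0 + 1 = +1
C3: 3C, 1H → 0 − 1 = -1
C4: 1C, 1H, 1O, 1I → 0 − 1 + 1 + 1 = +1
1 carbon (C3) meets the condition.

1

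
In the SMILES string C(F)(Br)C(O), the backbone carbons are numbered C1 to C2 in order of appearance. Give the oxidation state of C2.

-1

C2 has one bond to C (0), one bond to H (-1), one bond to O (+1), one bond to H (-1).
Oxidation state = 0 − 1 + 1 − 1 = -1.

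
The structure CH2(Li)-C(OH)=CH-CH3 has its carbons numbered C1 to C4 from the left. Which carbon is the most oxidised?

C2

Assign +1 per bond to O/N/halogen, −1 per bond to H or an electropositive element, and 0 per bond to carbon. Tallying each carbon:
C1: 1C, 2H, 1Li → 0 − 2 − 1 = -3
C2: 3C, 1O → 0 + 1 = +1
C3: 3C, 1H → 0 − 1 = -1
C4: 1C, 3H → 0 − 3 = -3
The most oxidised carbon is C2 at +1.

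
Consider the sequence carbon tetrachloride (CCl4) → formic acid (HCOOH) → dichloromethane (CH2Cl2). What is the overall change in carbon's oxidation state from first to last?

-4

Carbon oxidation states along the series — carbon tetrachloride: +4, formic acid: +2, dichloromethane: 0.
Net change = 0 − (+4) = -4.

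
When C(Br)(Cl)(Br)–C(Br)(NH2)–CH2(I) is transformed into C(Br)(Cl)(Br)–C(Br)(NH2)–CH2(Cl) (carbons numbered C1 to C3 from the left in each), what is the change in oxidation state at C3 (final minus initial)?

Before: C3 has 1 bond to C, 2 bonds to H, 1 bond to I → oxidation state -1.
After: C3 has 1 bond to C, 2 bonds to H, 1 bond to Cl → oxidation state -1.
Δ = -1 − (-1) = 0, so no net redox change at C3.

0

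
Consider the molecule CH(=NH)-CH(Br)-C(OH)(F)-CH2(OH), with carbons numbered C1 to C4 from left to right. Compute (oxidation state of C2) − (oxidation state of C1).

C2: 2C, 1H, 1Br → 0 − 1 + 1 = 0
C1: 1C, 1H, 2N → 0 − 1 + 2 = +1
Difference: 0 − (+1) = -1.

-1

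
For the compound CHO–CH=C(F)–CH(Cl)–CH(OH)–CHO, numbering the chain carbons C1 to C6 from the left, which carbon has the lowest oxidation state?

Each bond to a more electronegative atom (O, N, halogen) counts +1, each bond to a less electronegative atom (H, metal, B, Si) counts −1, and each C–C bond counts 0. Tallying each carbon:
C1: 1C, 1H, 2O → 0 − 1 + 2 = +1
C2: 3C, 1H → 0 − 1 = -1
C3: 3C, 1F → 0 + 1 = +1
C4: 2C, 1H, 1Cl → 0 − 1 + 1 = 0
C5: 2C, 1H, 1O → 0 − 1 + 1 = 0
C6: 1C, 1H, 2O → 0 − 1 + 2 = +1
The most reduced carbon is C2 at -1.

C2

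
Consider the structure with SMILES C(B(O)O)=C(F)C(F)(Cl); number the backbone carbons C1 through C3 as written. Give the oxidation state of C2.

+1

C2 has a double bond to C (2×0 = 0), one bond to C (0), one bond to F (+1).
Oxidation state = 0 + 0 + 1 = +1.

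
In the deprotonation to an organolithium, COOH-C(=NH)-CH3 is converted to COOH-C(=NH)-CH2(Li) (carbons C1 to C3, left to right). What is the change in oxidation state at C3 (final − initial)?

Before: C3 has 1 bond to C, 3 bonds to H → oxidation state -3.
After: C3 has 1 bond to C, 2 bonds to H, 1 bond to Li → oxidation state -3.
Δ = -3 − (-3) = 0, so no net redox change at C3.

0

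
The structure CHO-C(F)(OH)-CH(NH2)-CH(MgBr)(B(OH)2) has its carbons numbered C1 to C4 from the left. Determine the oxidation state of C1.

+1

Assign +1 per bond to O/N/halogen, −1 per bond to H or an electropositive element, and 0 per bond to carbon.
C1 has one bond to C (0), one bond to H (-1), a double bond to O (2×+1 = +2).
Oxidation state = 0 − 1 + 2 = +1.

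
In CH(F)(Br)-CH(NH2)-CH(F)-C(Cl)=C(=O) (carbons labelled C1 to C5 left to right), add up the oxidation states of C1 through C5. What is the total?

+4

Bonds to more-electronegative neighbours contribute +1 each, bonds to H or metals contribute −1 each, and C–C bonds contribute 0. Tallying each carbon:
C1: 1C, 1H, 1F, 1Br → 0 − 1 + 1 + 1 = +1
C2: 2C, 1H, 1N → 0 − 1 + 1 = 0
C3: 2C, 1H, 1F → 0 − 1 + 1 = 0
C4: 3C, 1Cl → 0 + 1 = +1
C5: 2C, 2O → 0 + 2 = +2
Sum = +1 + 0 + 0 + 1 + 2 = +4.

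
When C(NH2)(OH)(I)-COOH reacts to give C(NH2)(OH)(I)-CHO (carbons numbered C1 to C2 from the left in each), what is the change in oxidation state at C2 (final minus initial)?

Before: C2 has 1 bond to C, 3 bonds to O → oxidation state +3.
After: C2 has 1 bond to C, 1 bond to H, 2 bonds to O → oxidation state +1.
Δ = +1 − (+3) = -2, so this is a reduction at C2.

-2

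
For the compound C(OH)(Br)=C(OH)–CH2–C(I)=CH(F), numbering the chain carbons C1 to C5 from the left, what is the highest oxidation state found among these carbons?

+2

Tallying each carbon's bonds:
C1: 2C, 1O, 1Br → 0 + 1 + 1 = +2
C2: 3C, 1O → 0 + 1 = +1
C3: 2C, 2H → 0 − 2 = -2
C4: 3C, 1I → 0 + 1 = +1
C5: 2C, 1H, 1F → 0 − 1 + 1 = 0
The highest value is +2.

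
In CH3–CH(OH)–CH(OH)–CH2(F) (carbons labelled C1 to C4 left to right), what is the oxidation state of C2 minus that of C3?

C2: 2C, 1H, 1O → 0 − 1 + 1 = 0
C3: 2C, 1H, 1O → 0 − 1 + 1 = 0
Difference: 0 − (0) = 0.

0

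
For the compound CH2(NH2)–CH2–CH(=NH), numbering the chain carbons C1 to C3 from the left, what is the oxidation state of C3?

+1

C3 has one bond to C (0), one bond to H (-1), a double bond to N (2×+1 = +2).
Oxidation state = 0 − 1 + 2 = +1.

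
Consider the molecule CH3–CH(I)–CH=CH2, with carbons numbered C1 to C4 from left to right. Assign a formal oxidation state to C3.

Each bond to a more electronegative atom (O, N, halogen) counts +1, each bond to a less electronegative atom (H, metal, B, Si) counts −1, and each C–C bond counts 0.
C3 has one bond to C (0), a double bond to C (2×0 = 0), one bond to H (-1).
Oxidation state = 0 + 0 − 1 = -1.

-1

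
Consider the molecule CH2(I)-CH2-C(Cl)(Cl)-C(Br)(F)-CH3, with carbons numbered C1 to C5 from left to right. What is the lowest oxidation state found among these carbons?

-3

Tallying each carbon's bonds:
C1: 1C, 2H, 1I → 0 − 2 + 1 = -1
C2: 2C, 2H → 0 − 2 = -2
C3: 2C, 2Cl → 0 + 2 = +2
C4: 2C, 1F, 1Br → 0 + 1 + 1 = +2
C5: 1C, 3H → 0 − 3 = -3
The lowest value is -3.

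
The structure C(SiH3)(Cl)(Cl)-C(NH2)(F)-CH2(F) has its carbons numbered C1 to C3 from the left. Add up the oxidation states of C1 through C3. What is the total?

Count +1 for every bond to an atom more electronegative than carbon and −1 for every bond to one less electronegative; C–C bonds are 0. Tallying each carbon:
C1: 1C, 2Cl, 1Si → 0 + 2 − 1 = +1
C2: 2C, 1N, 1F → 0 + 1 + 1 = +2
C3: 1C, 2H, 1F → 0 − 2 + 1 = -1
Sum = +1 + 2 − 1 = +2.

+2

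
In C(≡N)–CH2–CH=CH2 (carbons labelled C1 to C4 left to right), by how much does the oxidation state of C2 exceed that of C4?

0

C2: 2C, 2H → 0 − 2 = -2
C4: 2C, 2H → 0 − 2 = -2
Difference: -2 − (-2) = 0.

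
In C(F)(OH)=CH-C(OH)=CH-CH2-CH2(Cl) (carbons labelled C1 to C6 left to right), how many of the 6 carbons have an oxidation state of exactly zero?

Count +1 for every bond to an atom more electronegative than carbon and −1 for every bond to one less electronegative; C–C bonds are 0. Tallying each carbon:
C1: 2C, 1O, 1F → 0 + 1 + 1 = +2
C2: 3C, 1H → 0 − 1 = -1
C3: 3C, 1O → 0 + 1 = +1
C4: 3C, 1H → 0 − 1 = -1
C5: 2C, 2H → 0 − 2 = -2
C6: 1C, 2H, 1Cl → 0 − 2 + 1 = -1
0 carbons meet the condition.

0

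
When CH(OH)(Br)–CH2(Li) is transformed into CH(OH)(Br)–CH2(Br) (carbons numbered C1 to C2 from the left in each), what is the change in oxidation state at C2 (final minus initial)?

Before: C2 has 1 bond to C, 2 bonds to H, 1 bond to Li → oxidation state -3.
After: C2 has 1 bond to C, 2 bonds to H, 1 bond to Br → oxidation state -1.
Δ = -1 − (-3) = +2, so this is an oxidation at C2.

+2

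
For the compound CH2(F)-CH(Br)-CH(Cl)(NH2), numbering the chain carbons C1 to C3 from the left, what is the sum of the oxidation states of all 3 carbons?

Each bond to a more electronegative atom (O, N, halogen) counts +1, each bond to a less electronegative atom (H, metal, B, Si) counts −1, and each C–C bond counts 0. Tallying each carbon:
C1: 1C, 2H, 1F → 0 − 2 + 1 = -1
C2: 2C, 1H, 1Br → 0 − 1 + 1 = 0
C3: 1C, 1H, 1N, 1Cl → 0 − 1 + 1 + 1 = +1
Sum = -1 + 0 + 1 = 0.

0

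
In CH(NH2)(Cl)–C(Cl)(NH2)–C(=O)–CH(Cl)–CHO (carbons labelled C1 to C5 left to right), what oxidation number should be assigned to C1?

C1 has one bond to C (0), one bond to N (+1), one bond to H (-1), one bond to Cl (+1).
Oxidation state = 0 + 1 − 1 + 1 = +1.

+1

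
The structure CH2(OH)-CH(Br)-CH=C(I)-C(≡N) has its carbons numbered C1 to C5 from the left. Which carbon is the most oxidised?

C5

Tallying each carbon's bonds:
C1: 1C, 2H, 1O → 0 − 2 + 1 = -1
C2: 2C, 1H, 1Br → 0 − 1 + 1 = 0
C3: 3C, 1H → 0 − 1 = -1
C4: 3C, 1I → 0 + 1 = +1
C5: 1C, 3N → 0 + 3 = +3
The most oxidised carbon is C5 at +3.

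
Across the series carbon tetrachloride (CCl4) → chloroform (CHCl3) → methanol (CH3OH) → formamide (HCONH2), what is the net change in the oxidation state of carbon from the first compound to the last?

Carbon oxidation states along the series — carbon tetrachloride: +4, chloroform: +2, methanol: -2, formamide: +2.
Net change = +2 − (+4) = -2.

-2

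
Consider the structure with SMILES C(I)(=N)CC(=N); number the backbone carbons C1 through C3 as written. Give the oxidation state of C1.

+3

Assign +1 per bond to O/N/halogen, −1 per bond to H or an electropositive element, and 0 per bond to carbon.
C1 has one bond to C (0), one bond to I (+1), a double bond to N (2×+1 = +2).
Oxidation state = 0 + 1 + 2 = +3.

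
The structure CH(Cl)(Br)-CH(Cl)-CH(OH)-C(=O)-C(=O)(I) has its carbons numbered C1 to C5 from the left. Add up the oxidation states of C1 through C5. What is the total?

Each bond to a more electronegative atom (O, N, halogen) counts +1, each bond to a less electronegative atom (H, metal, B, Si) counts −1, and each C–C bond counts 0. Tallying each carbon:
C1: 1C, 1H, 1Cl, 1Br → 0 − 1 + 1 + 1 = +1
C2: 2C, 1H, 1Cl → 0 − 1 + 1 = 0
C3: 2C, 1H, 1O → 0 − 1 + 1 = 0
C4: 2C, 2O → 0 + 2 = +2
C5: 1C, 2O, 1I → 0 + 2 + 1 = +3
Sum = +1 + 0 + 0 + 2 + 3 = +6.

+6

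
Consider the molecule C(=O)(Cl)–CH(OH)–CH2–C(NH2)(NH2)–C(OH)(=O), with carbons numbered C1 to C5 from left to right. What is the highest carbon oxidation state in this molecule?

Bonds to more-electronegative neighbours contribute +1 each, bonds to H or metals contribute −1 each, and C–C bonds contribute 0. Tallying each carbon:
C1: 1C, 2O, 1Cl → 0 + 2 + 1 = +3
C2: 2C, 1H, 1O → 0 − 1 + 1 = 0
C3: 2C, 2H → 0 − 2 = -2
C4: 2C, 2N → 0 + 2 = +2
C5: 1C, 3O → 0 + 3 = +3
The highest value is +3.

+3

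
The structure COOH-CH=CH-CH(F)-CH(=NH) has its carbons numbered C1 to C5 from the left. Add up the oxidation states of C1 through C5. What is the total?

+2

Tallying each carbon's bonds:
C1: 1C, 3O → 0 + 3 = +3
C2: 3C, 1H → 0 − 1 = -1
C3: 3C, 1H → 0 − 1 = -1
C4: 2C, 1H, 1F → 0 − 1 + 1 = 0
C5: 1C, 1H, 2N → 0 − 1 + 2 = +1
Sum = +3 − 1 − 1 + 0 + 1 = +2.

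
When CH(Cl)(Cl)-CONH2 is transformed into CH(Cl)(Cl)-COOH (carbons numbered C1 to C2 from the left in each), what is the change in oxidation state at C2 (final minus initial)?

0

Before: C2 has 1 bond to C, 2 bonds to O, 1 bond to N → oxidation state +3.
After: C2 has 1 bond to C, 3 bonds to O → oxidation state +3.
Δ = +3 − (+3) = 0, so no net redox change at C2.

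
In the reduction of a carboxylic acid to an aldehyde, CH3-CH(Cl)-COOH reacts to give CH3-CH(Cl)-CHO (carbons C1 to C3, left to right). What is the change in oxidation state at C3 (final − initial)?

-2

Before: C3 has 1 bond to C, 3 bonds to O → oxidation state +3.
After: C3 has 1 bond to C, 1 bond to H, 2 bonds to O → oxidation state +1.
Δ = +1 − (+3) = -2, so this is a reduction at C3.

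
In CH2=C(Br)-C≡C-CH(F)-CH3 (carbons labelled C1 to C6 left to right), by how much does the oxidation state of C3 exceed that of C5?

C3: 4C → 0 = 0
C5: 2C, 1H, 1F → 0 − 1 + 1 = 0
Difference: 0 − (0) = 0.

0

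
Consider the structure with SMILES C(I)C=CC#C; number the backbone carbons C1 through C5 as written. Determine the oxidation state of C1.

Bonds to more-electronegative neighbours contribute +1 each, bonds to H or metals contribute −1 each, and C–C bonds contribute 0.
C1 has one bond to C (0), one bond to H (-1), one bond to I (+1), one bond to H (-1).
Oxidation state = 0 − 1 + 1 − 1 = -1.

-1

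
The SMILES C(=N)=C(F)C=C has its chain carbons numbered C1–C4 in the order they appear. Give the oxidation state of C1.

+2

C1 has a double bond to C (2×0 = 0), a double bond to N (2×+1 = +2).
Oxidation state = 0 + 2 = +2.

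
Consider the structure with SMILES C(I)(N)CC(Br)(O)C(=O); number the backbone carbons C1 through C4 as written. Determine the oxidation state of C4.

+1

Assign +1 per bond to O/N/halogen, −1 per bond to H or an electropositive element, and 0 per bond to carbon.
C4 has one bond to C (0), one bond to H (-1), a double bond to O (2×+1 = +2).
Oxidation state = 0 − 1 + 2 = +1.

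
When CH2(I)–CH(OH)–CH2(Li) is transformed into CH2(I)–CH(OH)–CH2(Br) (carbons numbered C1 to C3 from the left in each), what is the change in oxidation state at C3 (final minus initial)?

Before: C3 has 1 bond to C, 2 bonds to H, 1 bond to Li → oxidation state -3.
After: C3 has 1 bond to C, 2 bonds to H, 1 bond to Br → oxidation state -1.
Δ = -1 − (-3) = +2, so this is an oxidation at C3.

+2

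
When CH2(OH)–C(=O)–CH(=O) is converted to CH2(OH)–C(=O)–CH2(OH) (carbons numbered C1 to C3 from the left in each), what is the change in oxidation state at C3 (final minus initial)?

-2

Before: C3 has 1 bond to C, 1 bond to H, 2 bonds to O → oxidation state +1.
After: C3 has 1 bond to C, 2 bonds to H, 1 bond to O → oxidation state -1.
Δ = -1 − (+1) = -2, so this is a reduction at C3.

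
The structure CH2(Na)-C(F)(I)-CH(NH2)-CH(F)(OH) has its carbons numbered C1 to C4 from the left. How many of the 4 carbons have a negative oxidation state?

1

Tallying each carbon's bonds:
C1: 1C, 2H, 1Na → 0 − 2 − 1 = -3
C2: 2C, 1F, 1I → 0 + 1 + 1 = +2
C3: 2C, 1H, 1N → 0 − 1 + 1 = 0
C4: 1C, 1H, 1O, 1F → 0 − 1 + 1 + 1 = +1
1 carbon (C1) meets the condition.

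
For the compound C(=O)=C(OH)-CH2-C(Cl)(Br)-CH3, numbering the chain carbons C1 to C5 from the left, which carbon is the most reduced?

C5

Tallying each carbon's bonds:
C1: 2C, 2O → 0 + 2 = +2
C2: 3C, 1O → 0 + 1 = +1
C3: 2C, 2H → 0 − 2 = -2
C4: 2C, 1Cl, 1Br → 0 + 1 + 1 = +2
C5: 1C, 3H → 0 − 3 = -3
The most reduced carbon is C5 at -3.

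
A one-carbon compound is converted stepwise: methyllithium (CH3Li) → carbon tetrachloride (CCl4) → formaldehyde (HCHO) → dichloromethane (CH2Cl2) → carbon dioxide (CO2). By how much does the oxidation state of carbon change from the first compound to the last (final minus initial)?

Carbon oxidation states along the series — methyllithium: -4, carbon tetrachloride: +4, formaldehyde: 0, dichloromethane: 0, carbon dioxide: +4.
Net change = +4 − (-4) = +8.

+8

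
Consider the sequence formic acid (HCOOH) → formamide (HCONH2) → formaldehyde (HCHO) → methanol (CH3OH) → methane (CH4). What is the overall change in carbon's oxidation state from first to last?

-6

Carbon oxidation states along the series — formic acid: +2, formamide: +2, formaldehyde: 0, methanol: -2, methane: -4.
Net change = -4 − (+2) = -6.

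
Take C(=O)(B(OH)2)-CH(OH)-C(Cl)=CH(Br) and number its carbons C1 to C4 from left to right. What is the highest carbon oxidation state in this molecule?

Each bond to a more electronegative atom (O, N, halogen) counts +1, each bond to a less electronegative atom (H, metal, B, Si) counts −1, and each C–C bond counts 0. Tallying each carbon:
C1: 1C, 2O, 1B → 0 + 2 − 1 = +1
C2: 2C, 1H, 1O → 0 − 1 + 1 = 0
C3: 3C, 1Cl → 0 + 1 = +1
C4: 2C, 1H, 1Br → 0 − 1 + 1 = 0
The highest value is +1.

+1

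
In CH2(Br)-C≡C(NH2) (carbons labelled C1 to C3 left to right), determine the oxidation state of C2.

0

C2 has one bond to C (0), a triple bond to C (3×0 = 0).
Oxidation state = 0 + 0 = 0.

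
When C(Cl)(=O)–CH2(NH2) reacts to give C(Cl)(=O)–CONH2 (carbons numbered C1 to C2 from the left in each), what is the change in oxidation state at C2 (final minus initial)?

+4

Before: C2 has 1 bond to C, 2 bonds to H, 1 bond to N → oxidation state -1.
After: C2 has 1 bond to C, 2 bonds to O, 1 bond to N → oxidation state +3.
Δ = +3 − (-1) = +4, so this is an oxidation at C2.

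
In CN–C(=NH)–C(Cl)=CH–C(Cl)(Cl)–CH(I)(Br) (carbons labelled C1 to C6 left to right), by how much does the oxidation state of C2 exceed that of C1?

C2: 2C, 2N → 0 + 2 = +2
C1: 1C, 3N → 0 + 3 = +3
Difference: +2 − (+3) = -1.

-1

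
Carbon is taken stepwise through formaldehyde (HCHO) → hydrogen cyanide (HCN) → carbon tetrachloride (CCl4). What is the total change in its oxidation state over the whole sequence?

Carbon oxidation states along the series — formaldehyde: 0, hydrogen cyanide: +2, carbon tetrachloride: +4.
Net change = +4 − (0) = +4.

+4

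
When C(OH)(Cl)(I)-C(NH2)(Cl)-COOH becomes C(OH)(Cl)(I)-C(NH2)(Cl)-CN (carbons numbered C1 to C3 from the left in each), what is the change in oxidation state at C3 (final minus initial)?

0

Before: C3 has 1 bond to C, 3 bonds to O → oxidation state +3.
After: C3 has 1 bond to C, 3 bonds to N → oxidation state +3.
Δ = +3 − (+3) = 0, so no net redox change at C3.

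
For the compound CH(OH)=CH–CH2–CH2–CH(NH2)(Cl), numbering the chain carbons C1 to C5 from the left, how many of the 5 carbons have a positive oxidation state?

Tallying each carbon's bonds:
C1: 2C, 1H, 1O → 0 − 1 + 1 = 0
C2: 3C, 1H → 0 − 1 = -1
C3: 2C, 2H → 0 − 2 = -2
C4: 2C, 2H → 0 − 2 = -2
C5: 1C, 1H, 1N, 1Cl → 0 − 1 + 1 + 1 = +1
1 carbon (C5) meets the condition.

1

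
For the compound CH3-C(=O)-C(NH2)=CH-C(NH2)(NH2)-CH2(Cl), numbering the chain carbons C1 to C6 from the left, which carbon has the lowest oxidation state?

C1

Count +1 for every bond to an atom more electronegative than carbon and −1 for every bond to one less electronegative; C–C bonds are 0. Tallying each carbon:
C1: 1C, 3H → 0 − 3 = -3
C2: 2C, 2O → 0 + 2 = +2
C3: 3C, 1N → 0 + 1 = +1
C4: 3C, 1H → 0 − 1 = -1
C5: 2C, 2N → 0 + 2 = +2
C6: 1C, 2H, 1Cl → 0 − 2 + 1 = -1
The most reduced carbon is C1 at -3.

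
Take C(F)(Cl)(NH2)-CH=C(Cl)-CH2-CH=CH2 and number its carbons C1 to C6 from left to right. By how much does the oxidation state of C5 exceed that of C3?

C5: 3C, 1H → 0 − 1 = -1
C3: 3C, 1Cl → 0 + 1 = +1
Difference: -1 − (+1) = -2.

-2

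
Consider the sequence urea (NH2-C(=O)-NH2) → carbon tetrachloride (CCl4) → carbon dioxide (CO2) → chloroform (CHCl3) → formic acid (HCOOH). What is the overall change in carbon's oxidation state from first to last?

-2

Carbon oxidation states along the series — urea: +4, carbon tetrachloride: +4, carbon dioxide: +4, chloroform: +2, formic acid: +2.
Net change = +2 − (+4) = -2.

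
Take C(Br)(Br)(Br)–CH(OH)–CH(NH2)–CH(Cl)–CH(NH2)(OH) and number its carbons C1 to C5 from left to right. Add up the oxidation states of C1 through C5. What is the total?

Each bond to a more electronegative atom (O, N, halogen) counts +1, each bond to a less electronegative atom (H, metal, B, Si) counts −1, and each C–C bond counts 0. Tallying each carbon:
C1: 1C, 3Br → 0 + 3 = +3
C2: 2C, 1H, 1O → 0 − 1 + 1 = 0
C3: 2C, 1H, 1N → 0 − 1 + 1 = 0
C4: 2C, 1H, 1Cl → 0 − 1 + 1 = 0
C5: 1C, 1H, 1O, 1N → 0 − 1 + 1 + 1 = +1
Sum = +3 + 0 + 0 + 0 + 1 = +4.

+4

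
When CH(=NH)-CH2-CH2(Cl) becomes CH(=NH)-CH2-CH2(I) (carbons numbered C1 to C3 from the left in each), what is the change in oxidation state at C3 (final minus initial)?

Before: C3 has 1 bond to C, 2 bonds to H, 1 bond to Cl → oxidation state -1.
After: C3 has 1 bond to C, 2 bonds to H, 1 bond to I → oxidation state -1.
Δ = -1 − (-1) = 0, so no net redox change at C3.

0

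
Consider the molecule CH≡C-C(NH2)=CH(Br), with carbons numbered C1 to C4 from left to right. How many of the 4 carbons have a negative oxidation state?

Assign +1 per bond to O/N/halogen, −1 per bond to H or an electropositive element, and 0 per bond to carbon. Tallying each carbon:
C1: 3C, 1H → 0 − 1 = -1
C2: 4C → 0 = 0
C3: 3C, 1N → 0 + 1 = +1
C4: 2C, 1H, 1Br → 0 − 1 + 1 = 0
1 carbon (C1) meets the condition.

1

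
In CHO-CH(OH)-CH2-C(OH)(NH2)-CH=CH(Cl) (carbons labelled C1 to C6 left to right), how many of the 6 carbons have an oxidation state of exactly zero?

2

Tallying each carbon's bonds:
C1: 1C, 1H, 2O → 0 − 1 + 2 = +1
C2: 2C, 1H, 1O → 0 − 1 + 1 = 0
C3: 2C, 2H → 0 − 2 = -2
C4: 2C, 1O, 1N → 0 + 1 + 1 = +2
C5: 3C, 1H → 0 − 1 = -1
C6: 2C, 1H, 1Cl → 0 − 1 + 1 = 0
2 carbons (C2, C6) meet the condition.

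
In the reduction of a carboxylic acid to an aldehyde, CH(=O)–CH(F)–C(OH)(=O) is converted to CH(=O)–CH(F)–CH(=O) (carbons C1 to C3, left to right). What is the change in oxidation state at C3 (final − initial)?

-2

Before: C3 has 1 bond to C, 3 bonds to O → oxidation state +3.
After: C3 has 1 bond to C, 1 bond to H, 2 bonds to O → oxidation state +1.
Δ = +1 − (+3) = -2, so this is a reduction at C3.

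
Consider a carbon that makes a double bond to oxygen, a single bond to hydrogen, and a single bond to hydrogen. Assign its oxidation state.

0

Count +1 for every bond to an atom more electronegative than carbon and −1 for every bond to one less electronegative; C–C bonds are 0.
The carbon has a double bond to O (2×+1 = +2), one bond to H (-1), one bond to H (-1).
Oxidation state = +2 − 1 − 1 = 0.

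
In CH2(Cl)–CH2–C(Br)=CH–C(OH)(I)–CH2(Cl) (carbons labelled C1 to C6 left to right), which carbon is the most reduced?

C2

Tallying each carbon's bonds:
C1: 1C, 2H, 1Cl → 0 − 2 + 1 = -1
C2: 2C, 2H → 0 − 2 = -2
C3: 3C, 1Br → 0 + 1 = +1
C4: 3C, 1H → 0 − 1 = -1
C5: 2C, 1O, 1I → 0 + 1 + 1 = +2
C6: 1C, 2H, 1Cl → 0 − 2 + 1 = -1
The most reduced carbon is C2 at -2.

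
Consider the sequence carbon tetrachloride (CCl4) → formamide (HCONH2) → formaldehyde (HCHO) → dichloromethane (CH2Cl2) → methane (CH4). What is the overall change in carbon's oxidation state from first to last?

-8

Carbon oxidation states along the series — carbon tetrachloride: +4, formamide: +2, formaldehyde: 0, dichloromethane: 0, methane: -4.
Net change = -4 − (+4) = -8.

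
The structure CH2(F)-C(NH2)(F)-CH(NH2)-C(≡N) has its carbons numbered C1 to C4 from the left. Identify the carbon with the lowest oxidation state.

C1

Tallying each carbon's bonds:
C1: 1C, 2H, 1F → 0 − 2 + 1 = -1
C2: 2C, 1N, 1F → 0 + 1 + 1 = +2
C3: 2C, 1H, 1N → 0 − 1 + 1 = 0
C4: 1C, 3N → 0 + 3 = +3
The most reduced carbon is C1 at -1.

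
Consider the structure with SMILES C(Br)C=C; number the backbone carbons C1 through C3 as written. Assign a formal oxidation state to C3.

-2

Assign +1 per bond to O/N/halogen, −1 per bond to H or an electropositive element, and 0 per bond to carbon.
C3 has a double bond to C (2×0 = 0), one bond to H (-1), one bond to H (-1).
Oxidation state = 0 − 1 − 1 = -2.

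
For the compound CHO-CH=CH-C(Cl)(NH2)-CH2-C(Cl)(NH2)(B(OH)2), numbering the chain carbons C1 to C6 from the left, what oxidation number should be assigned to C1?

Each bond to a more electronegative atom (O, N, halogen) counts +1, each bond to a less electronegative atom (H, metal, B, Si) counts −1, and each C–C bond counts 0.
C1 has one bond to C (0), one bond to H (-1), a double bond to O (2×+1 = +2).
Oxidation state = 0 − 1 + 2 = +1.

+1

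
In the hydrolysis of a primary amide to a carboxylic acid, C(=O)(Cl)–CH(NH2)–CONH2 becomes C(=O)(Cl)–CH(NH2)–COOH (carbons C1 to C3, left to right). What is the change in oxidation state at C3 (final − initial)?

0

Before: C3 has 1 bond to C, 2 bonds to O, 1 bond to N → oxidation state +3.
After: C3 has 1 bond to C, 3 bonds to O → oxidation state +3.
Δ = +3 − (+3) = 0, so no net redox change at C3.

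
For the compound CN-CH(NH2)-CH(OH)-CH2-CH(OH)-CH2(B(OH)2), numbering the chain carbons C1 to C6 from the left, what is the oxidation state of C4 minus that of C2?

C4: 2C, 2H → 0 − 2 = -2
C2: 2C, 1H, 1N → 0 − 1 + 1 = 0
Difference: -2 − (0) = -2.

-2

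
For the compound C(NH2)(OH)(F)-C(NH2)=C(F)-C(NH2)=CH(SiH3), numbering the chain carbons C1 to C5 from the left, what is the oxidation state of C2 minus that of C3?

C2: 3C, 1N → 0 + 1 = +1
C3: 3C, 1F → 0 + 1 = +1
Difference: +1 − (+1) = 0.

0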